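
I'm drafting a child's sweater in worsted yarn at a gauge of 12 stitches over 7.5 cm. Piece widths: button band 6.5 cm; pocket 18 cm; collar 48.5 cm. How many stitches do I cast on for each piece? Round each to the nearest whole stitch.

button band 10; pocket 29; collar 78.

Rate = 12/7.5 = 1.6 sts per cm.
button band: 6.5 × 1.6 = 10.40 → 10.
pocket: 18 × 1.6 = 28.80 → 29.
collar: 48.5 × 1.6 = 77.60 → 78.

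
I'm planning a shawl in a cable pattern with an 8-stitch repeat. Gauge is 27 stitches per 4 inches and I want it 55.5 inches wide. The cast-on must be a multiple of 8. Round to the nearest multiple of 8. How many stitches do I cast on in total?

27 / 4 = 6.75 sts per inch.
55.5 × 6.75 = 374.62 sts.
Nearest multiple of 8: 376.

376 stitches.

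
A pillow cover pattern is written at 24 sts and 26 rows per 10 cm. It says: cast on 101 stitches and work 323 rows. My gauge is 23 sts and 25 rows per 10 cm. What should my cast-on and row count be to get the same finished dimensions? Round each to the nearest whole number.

Stitches: 101 × 23/24 = 96.79 → 97.
Rows: 323 × 25/26 = 310.58 → 311.

Cast on 97 stitches; work 311 rows.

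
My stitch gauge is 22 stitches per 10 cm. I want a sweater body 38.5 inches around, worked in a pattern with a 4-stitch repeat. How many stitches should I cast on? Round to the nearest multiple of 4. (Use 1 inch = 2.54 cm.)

38.5 in = 38.5 × 2.54 = 97.79 cm.
22 / 10 = 2.2 sts/cm.
97.79 × 2.2 = 215.14 sts.
→ 216.

Cast on 216 stitches.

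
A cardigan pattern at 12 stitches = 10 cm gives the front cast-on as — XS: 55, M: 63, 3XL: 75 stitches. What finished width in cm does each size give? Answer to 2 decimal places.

XS 45.83 cm; M 52.50 cm; 3XL 62.50 cm.

12/10 = 1.2 sts per cm.
XS: 55 / 1.2 = 45.833 → 45.83 cm.
M: 63 / 1.2 = 52.500 → 52.50 cm.
3XL: 75 / 1.2 = 62.500 → 62.50 cm.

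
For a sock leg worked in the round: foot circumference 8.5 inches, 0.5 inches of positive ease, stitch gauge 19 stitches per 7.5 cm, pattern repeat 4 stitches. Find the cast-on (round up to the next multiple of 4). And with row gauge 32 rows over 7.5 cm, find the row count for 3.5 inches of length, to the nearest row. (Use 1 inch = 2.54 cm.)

Finished = 8.5 + 0.5 = 9 inches.
9 inches × 2.54 = 22.86 cm.
19/7.5 = 2.533 sts per cm; 22.86 × 2.533 = 57.91 sts.
Next multiple of 4 → 60.
3.5 inches = 8.89 cm; × 4.267 = 37.93 → 38 rows.

Cast on 60 stitches; work 38 rows.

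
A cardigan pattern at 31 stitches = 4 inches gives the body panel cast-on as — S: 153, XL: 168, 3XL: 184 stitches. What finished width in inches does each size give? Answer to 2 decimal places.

S 19.74 inches; XL 21.68 inches; 3XL 23.74 inches.

31/4 = 7.75 sts per in.
S: 153 / 7.75 = 19.742 → 19.74 in.
XL: 168 / 7.75 = 21.677 → 21.68 in.
3XL: 184 / 7.75 = 23.742 → 23.74 in.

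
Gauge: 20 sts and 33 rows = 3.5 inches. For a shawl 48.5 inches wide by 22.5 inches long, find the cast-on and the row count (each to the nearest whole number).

Stitch gauge = 20/3.5 = 5.714 sts/in; 48.5 × 5.714 = 277.14 → 277 sts.
Row gauge = 33/3.5 = 9.429 rows/in; 22.5 × 9.429 = 212.14 → 212 rows.

Cast on 277 stitches and work 212 rows.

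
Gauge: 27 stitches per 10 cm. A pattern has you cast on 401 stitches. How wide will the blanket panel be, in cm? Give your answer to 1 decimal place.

27 stitches / 10 cm = 2.7 stitches per cm.
401 / 2.7 = 148.52 cm.

148.5 cm.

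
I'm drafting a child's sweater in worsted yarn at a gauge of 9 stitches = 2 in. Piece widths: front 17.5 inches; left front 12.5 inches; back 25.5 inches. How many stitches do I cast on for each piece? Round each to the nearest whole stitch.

Rate = 9/2 = 4.5 sts per in.
front: 17.5 × 4.5 = 78.75 → 79.
left front: 12.5 × 4.5 = 56.25 → 56.
back: 25.5 × 4.5 = 114.75 → 115.

front 79; left front 56; back 115.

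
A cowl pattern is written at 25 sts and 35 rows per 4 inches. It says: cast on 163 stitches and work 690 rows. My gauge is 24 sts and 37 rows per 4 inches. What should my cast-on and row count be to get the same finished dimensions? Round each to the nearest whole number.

Cast on 156 stitches; work 729 rows.

Stitches: 163 × 24/25 = 156.48 → 156.
Rows: 690 × 37/35 = 729.43 → 729.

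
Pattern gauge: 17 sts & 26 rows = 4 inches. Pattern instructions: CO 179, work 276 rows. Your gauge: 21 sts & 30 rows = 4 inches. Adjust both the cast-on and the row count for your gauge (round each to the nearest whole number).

Cast on 221 stitches; work 318 rows.

Stitches: 179 × 21/17 = 221.12 → 221.
Rows: 276 × 30/26 = 318.46 → 318.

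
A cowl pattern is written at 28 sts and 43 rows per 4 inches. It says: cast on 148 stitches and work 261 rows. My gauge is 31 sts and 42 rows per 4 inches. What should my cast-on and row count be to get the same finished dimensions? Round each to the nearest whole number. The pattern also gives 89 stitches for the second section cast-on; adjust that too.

Stitches: 148 × 31/28 = 163.86 → 164.
Rows: 261 × 42/43 = 254.93 → 255.
second section cast-on: 89 × 31/28 = 98.54 → 99.

Cast on 164 stitches; work 255 rows; second section cast-on 99 stitches.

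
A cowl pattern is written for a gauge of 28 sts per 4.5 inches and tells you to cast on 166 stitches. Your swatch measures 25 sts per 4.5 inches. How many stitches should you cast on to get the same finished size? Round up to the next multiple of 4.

Cast on 152 stitches.

Scale factor = 25 / 28 = 0.893.
166 × 25 / 28 = 148.21 sts.
→ 152 sts.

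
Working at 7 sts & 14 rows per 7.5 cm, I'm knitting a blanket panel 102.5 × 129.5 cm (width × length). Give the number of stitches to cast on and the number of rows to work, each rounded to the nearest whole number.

Cast on 96 stitches and work 242 rows.

Stitch gauge = 7/7.5 = 0.933 sts/cm; 102.5 × 0.933 = 95.67 → 96 sts.
Row gauge = 14/7.5 = 1.867 rows/cm; 129.5 × 1.867 = 241.73 → 242 rows.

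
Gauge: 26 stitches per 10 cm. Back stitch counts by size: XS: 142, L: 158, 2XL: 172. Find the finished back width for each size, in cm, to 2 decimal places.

26/10 = 2.6 sts per cm.
XS: 142 / 2.6 = 54.615 → 54.62 cm.
L: 158 / 2.6 = 60.769 → 60.77 cm.
2XL: 172 / 2.6 = 66.154 → 66.15 cm.

XS 54.62 cm; L 60.77 cm; 2XL 66.15 cm.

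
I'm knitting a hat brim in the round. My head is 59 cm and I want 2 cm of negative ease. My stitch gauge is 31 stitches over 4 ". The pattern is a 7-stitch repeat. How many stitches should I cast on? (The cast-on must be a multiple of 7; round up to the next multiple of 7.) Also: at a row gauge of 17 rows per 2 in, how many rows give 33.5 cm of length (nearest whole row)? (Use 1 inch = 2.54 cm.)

Finished = 59 − 2 = 57 cm.
57 cm × 1/2.54 = 22.44 inches.
31/4 = 7.75 sts per in; 22.44 × 7.75 = 173.92 sts.
Next multiple of 7 → 175.
33.5 cm = 13.19 inches; × 8.5 = 112.11 → 112 rows.

Cast on 175 stitches; work 112 rows.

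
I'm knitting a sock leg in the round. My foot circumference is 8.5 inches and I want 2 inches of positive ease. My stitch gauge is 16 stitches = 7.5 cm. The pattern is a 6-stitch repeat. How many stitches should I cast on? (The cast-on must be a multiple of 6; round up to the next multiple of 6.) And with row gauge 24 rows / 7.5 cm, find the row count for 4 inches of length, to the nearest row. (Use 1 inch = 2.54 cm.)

Finished = 8.5 + 2 = 10.5 inches.
10.5 inches × 2.54 = 26.67 cm.
16/7.5 = 2.133 sts per cm; 26.67 × 2.133 = 56.90 sts.
Next multiple of 6 → 60.
4 inches = 10.16 cm; × 3.2 = 32.51 → 33 rows.

Cast on 60 stitches; work 33 rows.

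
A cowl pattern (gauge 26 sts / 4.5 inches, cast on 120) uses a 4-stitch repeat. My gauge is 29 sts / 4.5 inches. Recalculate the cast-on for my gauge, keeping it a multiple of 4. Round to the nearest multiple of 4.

120 × 29 / 26 = 133.85.
Nearest multiple of 4: 132.

132 stitches.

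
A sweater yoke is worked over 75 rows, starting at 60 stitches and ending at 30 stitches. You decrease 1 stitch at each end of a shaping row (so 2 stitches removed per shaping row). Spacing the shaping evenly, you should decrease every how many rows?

Stitches to remove: |30 − 60| = 30.
Shaping rows needed: 30 / 2 = 15.
75 rows / 15 = every 5 rows.

Decrease every 5th row.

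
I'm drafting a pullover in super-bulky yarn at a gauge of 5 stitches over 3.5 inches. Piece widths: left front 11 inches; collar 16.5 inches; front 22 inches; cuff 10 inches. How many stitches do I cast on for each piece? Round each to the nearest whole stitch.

Rate = 5/3.5 = 1.429 sts per in.
left front: 11 × 1.429 = 15.71 → 16.
collar: 16.5 × 1.429 = 23.57 → 24.
front: 22 × 1.429 = 31.43 → 31.
cuff: 10 × 1.429 = 14.29 → 14.

left front 16; collar 24; front 31; cuff 14.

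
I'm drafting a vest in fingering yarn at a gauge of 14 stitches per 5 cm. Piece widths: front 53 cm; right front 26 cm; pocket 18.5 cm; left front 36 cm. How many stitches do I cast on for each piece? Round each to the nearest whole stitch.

front 148; right front 73; pocket 52; left front 101.

Rate = 14/5 = 2.8 sts per cm.
front: 53 × 2.8 = 148.40 → 148.
right front: 26 × 2.8 = 72.80 → 73.
pocket: 18.5 × 2.8 = 51.80 → 52.
left front: 36 × 2.8 = 100.80 → 101.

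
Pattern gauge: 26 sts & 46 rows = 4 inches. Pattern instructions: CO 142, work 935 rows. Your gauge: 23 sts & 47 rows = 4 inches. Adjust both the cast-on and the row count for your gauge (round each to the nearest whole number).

Stitches: 142 × 23/26 = 125.62 → 126.
Rows: 935 × 47/46 = 955.33 → 955.

Cast on 126 stitches; work 955 rows.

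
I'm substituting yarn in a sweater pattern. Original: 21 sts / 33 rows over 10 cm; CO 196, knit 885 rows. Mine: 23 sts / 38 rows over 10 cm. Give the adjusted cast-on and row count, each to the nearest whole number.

Stitches: 196 × 23/21 = 214.67 → 215.
Rows: 885 × 38/33 = 1019.09 → 1019.

Cast on 215 stitches; work 1019 rows.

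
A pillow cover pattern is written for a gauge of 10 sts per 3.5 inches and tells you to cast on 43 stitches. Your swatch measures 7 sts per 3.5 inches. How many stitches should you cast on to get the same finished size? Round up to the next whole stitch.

CO 31 sts.

Scale factor = 7 / 10 = 0.700.
43 × 7 / 10 = 30.10 sts.
→ 31 sts.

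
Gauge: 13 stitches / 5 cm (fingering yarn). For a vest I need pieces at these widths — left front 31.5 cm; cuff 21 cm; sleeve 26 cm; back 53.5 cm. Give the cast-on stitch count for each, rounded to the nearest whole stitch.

Rate = 13/5 = 2.6 sts per cm.
left front: 31.5 × 2.6 = 81.90 → 82.
cuff: 21 × 2.6 = 54.60 → 55.
sleeve: 26 × 2.6 = 67.60 → 68.
back: 53.5 × 2.6 = 139.10 → 139.

left front 82; cuff 55; sleeve 68; back 139.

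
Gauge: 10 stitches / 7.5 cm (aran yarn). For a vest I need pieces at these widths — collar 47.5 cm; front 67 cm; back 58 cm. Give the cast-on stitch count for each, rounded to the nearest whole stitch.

Rate = 10/7.5 = 1.333 sts per cm.
collar: 47.5 × 1.333 = 63.33 → 63.
front: 67 × 1.333 = 89.33 → 89.
back: 58 × 1.333 = 77.33 → 77.

collar 63; front 89; back 77.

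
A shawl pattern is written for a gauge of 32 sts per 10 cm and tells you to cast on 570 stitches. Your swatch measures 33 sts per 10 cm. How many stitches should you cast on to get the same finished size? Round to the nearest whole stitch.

Scale factor = 33 / 32 = 1.031.
570 × 33 / 32 = 587.81 sts.
→ 588 sts.

CO 588 sts.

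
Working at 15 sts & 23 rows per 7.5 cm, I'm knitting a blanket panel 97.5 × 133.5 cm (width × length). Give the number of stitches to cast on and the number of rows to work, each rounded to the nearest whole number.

Stitch gauge = 15/7.5 = 2 sts/cm; 97.5 × 2 = 195.00 → 195 sts.
Row gauge = 23/7.5 = 3.067 rows/cm; 133.5 × 3.067 = 409.40 → 409 rows.

Cast on 195 stitches and work 409 rows.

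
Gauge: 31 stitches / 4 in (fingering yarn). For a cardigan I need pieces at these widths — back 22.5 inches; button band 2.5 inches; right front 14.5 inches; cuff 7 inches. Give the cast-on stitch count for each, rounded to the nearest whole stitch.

back 174; button band 19; right front 112; cuff 54.

Rate = 31/4 = 7.75 sts per in.
back: 22.5 × 7.75 = 174.38 → 174.
button band: 2.5 × 7.75 = 19.38 → 19.
right front: 14.5 × 7.75 = 112.38 → 112.
cuff: 7 × 7.75 = 54.25 → 54.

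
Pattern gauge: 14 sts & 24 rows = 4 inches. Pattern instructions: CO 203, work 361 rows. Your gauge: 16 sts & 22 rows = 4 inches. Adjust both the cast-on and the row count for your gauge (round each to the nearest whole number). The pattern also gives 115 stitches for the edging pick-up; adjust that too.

Cast on 232 stitches; work 331 rows; edging pick-up 131 stitches.

Stitches: 203 × 16/14 = 232.00 → 232.
Rows: 361 × 22/24 = 330.92 → 331.
edging pick-up: 115 × 16/14 = 131.43 → 131.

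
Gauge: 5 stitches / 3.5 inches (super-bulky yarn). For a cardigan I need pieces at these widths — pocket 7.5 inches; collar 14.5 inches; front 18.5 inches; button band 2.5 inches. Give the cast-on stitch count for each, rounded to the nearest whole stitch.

pocket 11; collar 21; front 26; button band 4.

Rate = 5/3.5 = 1.429 sts per in.
pocket: 7.5 × 1.429 = 10.71 → 11.
collar: 14.5 × 1.429 = 20.71 → 21.
front: 18.5 × 1.429 = 26.43 → 26.
button band: 2.5 × 1.429 = 3.57 → 4.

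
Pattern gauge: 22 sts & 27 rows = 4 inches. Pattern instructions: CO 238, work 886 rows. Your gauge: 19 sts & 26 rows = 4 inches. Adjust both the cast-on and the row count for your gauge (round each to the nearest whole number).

Stitches: 238 × 19/22 = 205.55 → 206.
Rows: 886 × 26/27 = 853.19 → 853.

Cast on 206 stitches; work 853 rows.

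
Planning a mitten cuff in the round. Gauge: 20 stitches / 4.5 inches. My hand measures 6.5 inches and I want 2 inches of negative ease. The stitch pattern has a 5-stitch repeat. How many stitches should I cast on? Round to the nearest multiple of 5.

Finished = 6.5 − 2 = 4.5 inches.
20 / 4.5 = 4.444 sts/in.
4.5 × 4.444 = 20.00 sts.
Nearest multiple of 5: 20.

CO 20 sts.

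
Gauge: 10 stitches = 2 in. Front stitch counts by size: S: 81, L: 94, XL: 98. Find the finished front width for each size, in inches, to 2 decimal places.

10/2 = 5 sts per in.
S: 81 / 5 = 16.200 → 16.20 in.
L: 94 / 5 = 18.800 → 18.80 in.
XL: 98 / 5 = 19.600 → 19.60 in.

S 16.20 inches; L 18.80 inches; XL 19.60 inches.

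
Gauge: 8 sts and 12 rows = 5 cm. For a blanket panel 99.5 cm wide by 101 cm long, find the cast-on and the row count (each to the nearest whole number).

Stitch gauge = 8/5 = 1.6 sts/cm; 99.5 × 1.6 = 159.20 → 159 sts.
Row gauge = 12/5 = 2.4 rows/cm; 101 × 2.4 = 242.40 → 242 rows.

Cast on 159 stitches and work 242 rows.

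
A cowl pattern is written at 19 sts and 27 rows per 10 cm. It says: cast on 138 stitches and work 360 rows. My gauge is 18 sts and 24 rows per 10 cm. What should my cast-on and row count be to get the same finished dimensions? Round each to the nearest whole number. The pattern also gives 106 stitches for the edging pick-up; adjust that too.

Stitches: 138 × 18/19 = 130.74 → 131.
Rows: 360 × 24/27 = 320.00 → 320.
edging pick-up: 106 × 18/19 = 100.42 → 100.

Cast on 131 stitches; work 320 rows; edging pick-up 100 stitches.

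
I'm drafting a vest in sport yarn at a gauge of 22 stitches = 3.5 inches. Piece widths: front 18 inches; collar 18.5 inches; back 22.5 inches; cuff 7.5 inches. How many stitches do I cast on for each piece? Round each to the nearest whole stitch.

front 113; collar 116; back 141; cuff 47.

Rate = 22/3.5 = 6.286 sts per in.
front: 18 × 6.286 = 113.14 → 113.
collar: 18.5 × 6.286 = 116.29 → 116.
back: 22.5 × 6.286 = 141.43 → 141.
cuff: 7.5 × 6.286 = 47.14 → 47.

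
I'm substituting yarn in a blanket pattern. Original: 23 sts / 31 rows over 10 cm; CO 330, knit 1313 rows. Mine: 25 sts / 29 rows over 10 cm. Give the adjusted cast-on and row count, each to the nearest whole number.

Stitches: 330 × 25/23 = 358.70 → 359.
Rows: 1313 × 29/31 = 1228.29 → 1228.

Cast on 359 stitches; work 1228 rows.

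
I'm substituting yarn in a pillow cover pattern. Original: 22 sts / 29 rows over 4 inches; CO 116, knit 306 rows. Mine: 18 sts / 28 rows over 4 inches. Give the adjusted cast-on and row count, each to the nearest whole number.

Cast on 95 stitches; work 295 rows.

Stitches: 116 × 18/22 = 94.91 → 95.
Rows: 306 × 28/29 = 295.45 → 295.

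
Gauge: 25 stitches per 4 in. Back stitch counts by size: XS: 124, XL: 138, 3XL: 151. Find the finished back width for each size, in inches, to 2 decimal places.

25/4 = 6.25 sts per in.
XS: 124 / 6.25 = 19.840 → 19.84 in.
XL: 138 / 6.25 = 22.080 → 22.08 in.
3XL: 151 / 6.25 = 24.160 → 24.16 in.

XS 19.84 inches; XL 22.08 inches; 3XL 24.16 inches.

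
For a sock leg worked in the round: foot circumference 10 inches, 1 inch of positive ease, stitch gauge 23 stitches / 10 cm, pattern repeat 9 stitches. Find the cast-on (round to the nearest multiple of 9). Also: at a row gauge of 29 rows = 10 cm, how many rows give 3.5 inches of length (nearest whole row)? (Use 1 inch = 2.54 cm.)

Finished = 10 + 1 = 11 inches.
11 inches × 2.54 = 27.94 cm.
23/10 = 2.3 sts per cm; 27.94 × 2.3 = 64.26 sts.
Nearest multiple of 9 → 63.
3.5 inches = 8.89 cm; × 2.9 = 25.78 → 26 rows.

Cast on 63 stitches; work 26 rows.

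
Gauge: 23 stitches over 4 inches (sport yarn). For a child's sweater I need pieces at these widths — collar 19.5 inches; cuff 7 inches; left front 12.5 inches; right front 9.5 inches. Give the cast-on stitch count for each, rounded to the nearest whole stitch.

collar 112; cuff 40; left front 72; right front 55.

Rate = 23/4 = 5.75 sts per in.
collar: 19.5 × 5.75 = 112.12 → 112.
cuff: 7 × 5.75 = 40.25 → 40.
left front: 12.5 × 5.75 = 71.88 → 72.
right front: 9.5 × 5.75 = 54.62 → 55.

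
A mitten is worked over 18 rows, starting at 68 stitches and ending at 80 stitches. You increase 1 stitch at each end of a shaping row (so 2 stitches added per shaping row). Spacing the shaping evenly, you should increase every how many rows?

Increase every 3rd row.

Stitches to add: |80 − 68| = 12.
Shaping rows needed: 12 / 2 = 6.
18 rows / 6 = every 3 rows.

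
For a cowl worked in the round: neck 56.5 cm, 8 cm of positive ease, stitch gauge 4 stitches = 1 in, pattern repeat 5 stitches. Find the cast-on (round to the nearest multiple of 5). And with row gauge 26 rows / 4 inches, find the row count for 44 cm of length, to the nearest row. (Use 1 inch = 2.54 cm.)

Cast on 100 stitches; work 113 rows.

Finished = 56.5 + 8 = 64.5 cm.
64.5 cm × 1/2.54 = 25.39 inches.
4/1 = 4 sts per in; 25.39 × 4 = 101.57 sts.
Nearest multiple of 5 → 100.
44 cm = 17.32 inches; × 6.5 = 112.60 → 113 rows.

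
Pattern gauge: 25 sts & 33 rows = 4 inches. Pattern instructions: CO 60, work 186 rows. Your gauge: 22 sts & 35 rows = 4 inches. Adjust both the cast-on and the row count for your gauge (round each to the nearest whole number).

Cast on 53 stitches; work 197 rows.

Stitches: 60 × 22/25 = 52.80 → 53.
Rows: 186 × 35/33 = 197.27 → 197.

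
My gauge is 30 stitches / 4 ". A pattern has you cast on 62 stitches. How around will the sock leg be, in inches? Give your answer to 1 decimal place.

30 stitches / 4 inch = 7.5 stitches per inch.
62 / 7.5 = 8.27 inches.

8.3 inches.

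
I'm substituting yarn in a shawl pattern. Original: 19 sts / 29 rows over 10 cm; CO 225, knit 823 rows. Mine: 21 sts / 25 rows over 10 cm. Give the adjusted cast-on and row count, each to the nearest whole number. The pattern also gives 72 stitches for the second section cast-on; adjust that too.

Stitches: 225 × 21/19 = 248.68 → 249.
Rows: 823 × 25/29 = 709.48 → 709.
second section cast-on: 72 × 21/19 = 79.58 → 80.

Cast on 249 stitches; work 709 rows; second section cast-on 80 stitches.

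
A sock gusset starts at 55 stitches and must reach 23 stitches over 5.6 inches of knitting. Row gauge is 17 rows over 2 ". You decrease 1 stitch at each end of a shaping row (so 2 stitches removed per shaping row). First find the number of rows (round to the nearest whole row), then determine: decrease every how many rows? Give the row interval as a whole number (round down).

Decrease every 3rd row.

Rows = 5.6 × 8.5 = 47.6 → 48 rows.
Stitches to remove: 32 → 16 shaping rows (at 2 st each).
48 / 16 = 3.00 → every 3 rows.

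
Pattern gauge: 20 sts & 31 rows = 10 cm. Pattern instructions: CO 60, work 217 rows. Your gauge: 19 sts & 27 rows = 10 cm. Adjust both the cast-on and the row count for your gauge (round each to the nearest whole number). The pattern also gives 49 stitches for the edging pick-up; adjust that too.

Stitches: 60 × 19/20 = 57.00 → 57.
Rows: 217 × 27/31 = 189.00 → 189.
edging pick-up: 49 × 19/20 = 46.55 → 47.

Cast on 57 stitches; work 189 rows; edging pick-up 47 stitches.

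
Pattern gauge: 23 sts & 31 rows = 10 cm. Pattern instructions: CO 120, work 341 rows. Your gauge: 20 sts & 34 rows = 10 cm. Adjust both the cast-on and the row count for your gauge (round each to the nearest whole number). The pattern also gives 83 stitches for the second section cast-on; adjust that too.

Stitches: 120 × 20/23 = 104.35 → 104.
Rows: 341 × 34/31 = 374.00 → 374.
second section cast-on: 83 × 20/23 = 72.17 → 72.

Cast on 104 stitches; work 374 rows; second section cast-on 72 stitches.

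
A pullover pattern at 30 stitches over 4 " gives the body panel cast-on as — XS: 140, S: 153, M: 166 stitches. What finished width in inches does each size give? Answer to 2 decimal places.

XS 18.67 inches; S 20.40 inches; M 22.13 inches.

30/4 = 7.5 sts per in.
XS: 140 / 7.5 = 18.667 → 18.67 in.
S: 153 / 7.5 = 20.400 → 20.40 in.
M: 166 / 7.5 = 22.133 → 22.13 in.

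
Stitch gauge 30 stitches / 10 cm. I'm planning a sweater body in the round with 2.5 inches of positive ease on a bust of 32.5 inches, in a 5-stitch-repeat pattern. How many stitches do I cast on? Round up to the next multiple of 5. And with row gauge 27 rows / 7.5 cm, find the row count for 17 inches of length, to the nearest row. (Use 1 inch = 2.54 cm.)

Cast on 270 stitches; work 155 rows.

Finished = 32.5 + 2.5 = 35 inches.
35 inches × 2.54 = 88.90 cm.
30/10 = 3 sts per cm; 88.90 × 3 = 266.70 sts.
Next multiple of 5 → 270.
17 inches = 43.18 cm; × 3.6 = 155.45 → 155 rows.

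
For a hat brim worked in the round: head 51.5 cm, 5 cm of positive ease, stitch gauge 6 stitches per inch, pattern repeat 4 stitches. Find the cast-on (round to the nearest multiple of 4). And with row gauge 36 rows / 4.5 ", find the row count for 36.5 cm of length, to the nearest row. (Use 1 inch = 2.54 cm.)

Finished = 51.5 + 5 = 56.5 cm.
56.5 cm × 1/2.54 = 22.24 inches.
6/1 = 6 sts per in; 22.24 × 6 = 133.46 sts.
Nearest multiple of 4 → 132.
36.5 cm = 14.37 inches; × 8 = 114.96 → 115 rows.

Cast on 132 stitches; work 115 rows.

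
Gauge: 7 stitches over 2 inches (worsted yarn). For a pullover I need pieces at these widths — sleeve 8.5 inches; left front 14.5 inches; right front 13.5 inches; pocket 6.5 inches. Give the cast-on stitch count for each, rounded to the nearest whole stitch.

sleeve 30; left front 51; right front 47; pocket 23.

Rate = 7/2 = 3.5 sts per in.
sleeve: 8.5 × 3.5 = 29.75 → 30.
left front: 14.5 × 3.5 = 50.75 → 51.
right front: 13.5 × 3.5 = 47.25 → 47.
pocket: 6.5 × 3.5 = 22.75 → 23.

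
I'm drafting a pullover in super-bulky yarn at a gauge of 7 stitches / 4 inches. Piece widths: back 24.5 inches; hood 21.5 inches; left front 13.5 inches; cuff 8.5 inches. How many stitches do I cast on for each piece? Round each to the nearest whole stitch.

Rate = 7/4 = 1.75 sts per in.
back: 24.5 × 1.75 = 42.88 → 43.
hood: 21.5 × 1.75 = 37.62 → 38.
left front: 13.5 × 1.75 = 23.62 → 24.
cuff: 8.5 × 1.75 = 14.88 → 15.

back 43; hood 38; left front 24; cuff 15.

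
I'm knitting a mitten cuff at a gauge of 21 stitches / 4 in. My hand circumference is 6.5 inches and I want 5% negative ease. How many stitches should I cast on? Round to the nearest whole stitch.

Finished = 6.5 × 0.95 = 6.17 in.
21 / 4 = 5.25 sts per inch.
6.17 × 5.25 = 32.42 sts.
→ 32 sts.

Cast on 32 stitches.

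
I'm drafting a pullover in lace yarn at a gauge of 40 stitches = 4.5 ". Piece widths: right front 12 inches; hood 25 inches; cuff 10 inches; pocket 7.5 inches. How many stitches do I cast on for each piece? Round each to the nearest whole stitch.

Rate = 40/4.5 = 8.889 sts per in.
right front: 12 × 8.889 = 106.67 → 107.
hood: 25 × 8.889 = 222.22 → 222.
cuff: 10 × 8.889 = 88.89 → 89.
pocket: 7.5 × 8.889 = 66.67 → 67.

right front 107; hood 222; cuff 89; pocket 67.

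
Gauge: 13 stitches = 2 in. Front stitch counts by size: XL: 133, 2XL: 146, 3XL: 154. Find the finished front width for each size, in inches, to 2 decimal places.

13/2 = 6.5 sts per in.
XL: 133 / 6.5 = 20.462 → 20.46 in.
2XL: 146 / 6.5 = 22.462 → 22.46 in.
3XL: 154 / 6.5 = 23.692 → 23.69 in.

XL 20.46 inches; 2XL 22.46 inches; 3XL 23.69 inches.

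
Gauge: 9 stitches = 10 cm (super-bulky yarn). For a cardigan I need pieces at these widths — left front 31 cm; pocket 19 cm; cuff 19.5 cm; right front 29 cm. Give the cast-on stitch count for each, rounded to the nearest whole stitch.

left front 28; pocket 17; cuff 18; right front 26.

Rate = 9/10 = 0.9 sts per cm.
left front: 31 × 0.9 = 27.90 → 28.
pocket: 19 × 0.9 = 17.10 → 17.
cuff: 19.5 × 0.9 = 17.55 → 18.
right front: 29 × 0.9 = 26.10 → 26.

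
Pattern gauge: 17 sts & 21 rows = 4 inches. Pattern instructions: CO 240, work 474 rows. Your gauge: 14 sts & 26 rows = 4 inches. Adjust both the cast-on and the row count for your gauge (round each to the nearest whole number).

Stitches: 240 × 14/17 = 197.65 → 198.
Rows: 474 × 26/21 = 586.86 → 587.

Cast on 198 stitches; work 587 rows.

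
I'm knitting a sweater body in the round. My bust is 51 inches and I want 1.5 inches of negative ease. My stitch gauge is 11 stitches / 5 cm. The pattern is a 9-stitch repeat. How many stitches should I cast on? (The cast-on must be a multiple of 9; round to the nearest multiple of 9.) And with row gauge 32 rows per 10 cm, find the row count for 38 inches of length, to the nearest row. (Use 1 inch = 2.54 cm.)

Finished = 51 − 1.5 = 49.5 inches.
49.5 inches × 2.54 = 125.73 cm.
11/5 = 2.2 sts per cm; 125.73 × 2.2 = 276.61 sts.
Nearest multiple of 9 → 279.
38 inches = 96.52 cm; × 3.2 = 308.86 → 309 rows.

Cast on 279 stitches; work 309 rows.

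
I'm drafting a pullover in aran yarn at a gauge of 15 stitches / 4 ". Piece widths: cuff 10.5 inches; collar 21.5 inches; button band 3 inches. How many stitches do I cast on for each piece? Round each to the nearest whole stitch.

cuff 39; collar 81; button band 11.

Rate = 15/4 = 3.75 sts per in.
cuff: 10.5 × 3.75 = 39.38 → 39.
collar: 21.5 × 3.75 = 80.62 → 81.
button band: 3 × 3.75 = 11.25 → 11.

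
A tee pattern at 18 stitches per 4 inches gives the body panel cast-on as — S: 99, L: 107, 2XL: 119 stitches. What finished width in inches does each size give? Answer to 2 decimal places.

18/4 = 4.5 sts per in.
S: 99 / 4.5 = 22.000 → 22.00 in.
L: 107 / 4.5 = 23.778 → 23.78 in.
2XL: 119 / 4.5 = 26.444 → 26.44 in.

S 22.00 inches; L 23.78 inches; 2XL 26.44 inches.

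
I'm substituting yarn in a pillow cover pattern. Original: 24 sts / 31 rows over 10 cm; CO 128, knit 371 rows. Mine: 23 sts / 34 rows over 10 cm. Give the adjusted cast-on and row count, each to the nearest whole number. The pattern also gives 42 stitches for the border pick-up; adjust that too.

Cast on 123 stitches; work 407 rows; border pick-up 40 stitches.

Stitches: 128 × 23/24 = 122.67 → 123.
Rows: 371 × 34/31 = 406.90 → 407.
border pick-up: 42 × 23/24 = 40.25 → 40.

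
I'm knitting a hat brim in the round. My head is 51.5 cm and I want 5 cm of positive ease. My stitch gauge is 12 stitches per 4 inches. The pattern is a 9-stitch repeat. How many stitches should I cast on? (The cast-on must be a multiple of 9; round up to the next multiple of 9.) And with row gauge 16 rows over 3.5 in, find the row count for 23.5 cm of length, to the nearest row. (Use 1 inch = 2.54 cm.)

Finished = 51.5 + 5 = 56.5 cm.
56.5 cm × 1/2.54 = 22.24 inches.
12/4 = 3 sts per in; 22.24 × 3 = 66.73 sts.
Next multiple of 9 → 72.
23.5 cm = 9.25 inches; × 4.571 = 42.29 → 42 rows.

Cast on 72 stitches; work 42 rows.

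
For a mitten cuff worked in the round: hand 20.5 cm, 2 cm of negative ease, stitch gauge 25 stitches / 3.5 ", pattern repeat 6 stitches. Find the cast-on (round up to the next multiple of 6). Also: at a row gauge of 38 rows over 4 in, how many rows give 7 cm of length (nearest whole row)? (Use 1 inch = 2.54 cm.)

Cast on 54 stitches; work 26 rows.

Finished = 20.5 − 2 = 18.5 cm.
18.5 cm × 1/2.54 = 7.28 inches.
25/3.5 = 7.143 sts per in; 7.28 × 7.143 = 52.02 sts.
Next multiple of 6 → 54.
7 cm = 2.76 inches; × 9.5 = 26.18 → 26 rows.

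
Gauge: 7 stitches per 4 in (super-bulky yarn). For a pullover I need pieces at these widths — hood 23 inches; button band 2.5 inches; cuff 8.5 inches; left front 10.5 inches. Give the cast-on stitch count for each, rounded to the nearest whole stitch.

hood 40; button band 4; cuff 15; left front 18.

Rate = 7/4 = 1.75 sts per in.
hood: 23 × 1.75 = 40.25 → 40.
button band: 2.5 × 1.75 = 4.38 → 4.
cuff: 8.5 × 1.75 = 14.88 → 15.
left front: 10.5 × 1.75 = 18.38 → 18.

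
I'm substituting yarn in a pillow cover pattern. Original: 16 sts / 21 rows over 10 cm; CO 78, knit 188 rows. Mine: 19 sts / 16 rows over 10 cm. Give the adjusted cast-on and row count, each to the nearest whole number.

Cast on 93 stitches; work 143 rows.

Stitches: 78 × 19/16 = 92.62 → 93.
Rows: 188 × 16/21 = 143.24 → 143.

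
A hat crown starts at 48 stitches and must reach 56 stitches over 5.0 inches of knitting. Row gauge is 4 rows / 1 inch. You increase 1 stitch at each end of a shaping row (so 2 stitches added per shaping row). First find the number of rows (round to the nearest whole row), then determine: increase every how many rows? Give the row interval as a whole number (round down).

Increase every 5th row.

Rows = 5.0 × 4 = 20.0 → 20 rows.
Stitches to add: 8 → 4 shaping rows (at 2 st each).
20 / 4 = 5.00 → every 5 rows.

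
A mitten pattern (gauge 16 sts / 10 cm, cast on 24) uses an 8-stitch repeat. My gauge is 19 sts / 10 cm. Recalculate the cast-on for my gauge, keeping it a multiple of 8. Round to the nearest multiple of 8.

Cast on 32 stitches.

24 × 19 / 16 = 28.50.
Nearest multiple of 8: 32.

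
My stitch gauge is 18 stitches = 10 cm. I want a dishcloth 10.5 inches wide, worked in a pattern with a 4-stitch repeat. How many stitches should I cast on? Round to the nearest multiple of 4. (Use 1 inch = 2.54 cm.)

Cast on 48 stitches.

10.5 in = 10.5 × 2.54 = 26.67 cm.
18 / 10 = 1.8 sts/cm.
26.67 × 1.8 = 48.01 sts.
→ 48.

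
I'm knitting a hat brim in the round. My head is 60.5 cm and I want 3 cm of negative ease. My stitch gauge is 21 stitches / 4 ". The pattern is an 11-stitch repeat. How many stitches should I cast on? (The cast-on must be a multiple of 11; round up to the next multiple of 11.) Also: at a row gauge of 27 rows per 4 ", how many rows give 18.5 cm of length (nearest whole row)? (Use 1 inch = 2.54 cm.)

Finished = 60.5 − 3 = 57.5 cm.
57.5 cm × 1/2.54 = 22.64 inches.
21/4 = 5.25 sts per in; 22.64 × 5.25 = 118.85 sts.
Next multiple of 11 → 121.
18.5 cm = 7.28 inches; × 6.75 = 49.16 → 49 rows.

Cast on 121 stitches; work 49 rows.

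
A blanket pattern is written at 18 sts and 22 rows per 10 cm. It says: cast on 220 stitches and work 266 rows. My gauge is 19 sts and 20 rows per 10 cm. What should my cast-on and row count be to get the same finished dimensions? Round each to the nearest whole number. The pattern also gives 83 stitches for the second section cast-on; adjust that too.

Cast on 232 stitches; work 242 rows; second section cast-on 88 stitches.

Stitches: 220 × 19/18 = 232.22 → 232.
Rows: 266 × 20/22 = 241.82 → 242.
second section cast-on: 83 × 19/18 = 87.61 → 88.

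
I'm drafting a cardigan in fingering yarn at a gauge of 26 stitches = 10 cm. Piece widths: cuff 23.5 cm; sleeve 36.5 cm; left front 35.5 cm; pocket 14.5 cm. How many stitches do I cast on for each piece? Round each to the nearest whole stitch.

Rate = 26/10 = 2.6 sts per cm.
cuff: 23.5 × 2.6 = 61.10 → 61.
sleeve: 36.5 × 2.6 = 94.90 → 95.
left front: 35.5 × 2.6 = 92.30 → 92.
pocket: 14.5 × 2.6 = 37.70 → 38.

cuff 61; sleeve 95; left front 92; pocket 38.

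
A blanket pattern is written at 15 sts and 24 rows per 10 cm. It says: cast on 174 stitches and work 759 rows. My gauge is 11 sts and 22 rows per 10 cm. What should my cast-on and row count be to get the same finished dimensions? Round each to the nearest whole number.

Cast on 128 stitches; work 696 rows.

Stitches: 174 × 11/15 = 127.60 → 128.
Rows: 759 × 22/24 = 695.75 → 696.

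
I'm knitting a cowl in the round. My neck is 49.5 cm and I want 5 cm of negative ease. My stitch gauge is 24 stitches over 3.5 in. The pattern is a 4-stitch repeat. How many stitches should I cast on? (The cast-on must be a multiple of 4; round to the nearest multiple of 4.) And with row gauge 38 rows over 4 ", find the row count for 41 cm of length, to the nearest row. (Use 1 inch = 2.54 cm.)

Finished = 49.5 − 5 = 44.5 cm.
44.5 cm × 1/2.54 = 17.52 inches.
24/3.5 = 6.857 sts per in; 17.52 × 6.857 = 120.13 sts.
Nearest multiple of 4 → 120.
41 cm = 16.14 inches; × 9.5 = 153.35 → 153 rows.

Cast on 120 stitches; work 153 rows.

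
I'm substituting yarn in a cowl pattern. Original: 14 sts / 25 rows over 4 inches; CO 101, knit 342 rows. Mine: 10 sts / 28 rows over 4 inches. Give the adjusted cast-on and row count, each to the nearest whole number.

Cast on 72 stitches; work 383 rows.

Stitches: 101 × 10/14 = 72.14 → 72.
Rows: 342 × 28/25 = 383.04 → 383.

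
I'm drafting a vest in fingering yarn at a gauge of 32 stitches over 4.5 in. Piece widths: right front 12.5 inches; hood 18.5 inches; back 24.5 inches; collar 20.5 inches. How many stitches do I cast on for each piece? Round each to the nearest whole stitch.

Rate = 32/4.5 = 7.111 sts per in.
right front: 12.5 × 7.111 = 88.89 → 89.
hood: 18.5 × 7.111 = 131.56 → 132.
back: 24.5 × 7.111 = 174.22 → 174.
collar: 20.5 × 7.111 = 145.78 → 146.

right front 89; hood 132; back 174; collar 146.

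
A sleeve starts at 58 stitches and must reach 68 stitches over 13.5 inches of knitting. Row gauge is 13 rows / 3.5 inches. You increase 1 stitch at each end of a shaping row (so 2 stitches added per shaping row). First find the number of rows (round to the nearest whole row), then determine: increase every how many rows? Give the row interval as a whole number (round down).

Rows = 13.5 × 3.714 = 50.1 → 50 rows.
Stitches to add: 10 → 5 shaping rows (at 2 st each).
50 / 5 = 10.00 → every 10 rows.

Increase every 10th row.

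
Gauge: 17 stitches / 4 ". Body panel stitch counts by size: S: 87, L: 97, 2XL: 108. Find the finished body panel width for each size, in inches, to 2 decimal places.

17/4 = 4.25 sts per in.
S: 87 / 4.25 = 20.471 → 20.47 in.
L: 97 / 4.25 = 22.824 → 22.82 in.
2XL: 108 / 4.25 = 25.412 → 25.41 in.

S 20.47 inches; L 22.82 inches; 2XL 25.41 inches.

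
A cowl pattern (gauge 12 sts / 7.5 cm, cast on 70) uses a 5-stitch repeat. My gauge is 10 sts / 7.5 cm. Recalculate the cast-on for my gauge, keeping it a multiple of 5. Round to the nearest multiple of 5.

70 × 10 / 12 = 58.33.
Nearest multiple of 5: 60.

60 stitches.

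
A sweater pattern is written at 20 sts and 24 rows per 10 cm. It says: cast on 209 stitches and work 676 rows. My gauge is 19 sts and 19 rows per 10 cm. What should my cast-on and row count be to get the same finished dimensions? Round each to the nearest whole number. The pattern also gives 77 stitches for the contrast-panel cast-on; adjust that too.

Cast on 199 stitches; work 535 rows; contrast-panel cast-on 73 stitches.

Stitches: 209 × 19/20 = 198.55 → 199.
Rows: 676 × 19/24 = 535.17 → 535.
contrast-panel cast-on: 77 × 19/20 = 73.15 → 73.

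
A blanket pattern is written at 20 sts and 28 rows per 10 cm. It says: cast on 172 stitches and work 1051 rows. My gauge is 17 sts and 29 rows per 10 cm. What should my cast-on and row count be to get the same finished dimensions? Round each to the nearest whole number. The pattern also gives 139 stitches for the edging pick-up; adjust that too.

Stitches: 172 × 17/20 = 146.20 → 146.
Rows: 1051 × 29/28 = 1088.54 → 1089.
edging pick-up: 139 × 17/20 = 118.15 → 118.

Cast on 146 stitches; work 1089 rows; edging pick-up 118 stitches.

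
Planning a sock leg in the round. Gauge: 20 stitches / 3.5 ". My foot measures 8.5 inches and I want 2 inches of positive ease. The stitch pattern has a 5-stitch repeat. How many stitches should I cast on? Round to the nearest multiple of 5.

60 stitches.

Finished = 8.5 + 2 = 10.5 inches.
20 / 3.5 = 5.714 sts/in.
10.5 × 5.714 = 60.00 sts.
Nearest multiple of 5: 60.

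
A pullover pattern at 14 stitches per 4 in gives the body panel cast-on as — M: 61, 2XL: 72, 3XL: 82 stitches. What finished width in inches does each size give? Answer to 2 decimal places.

M 17.43 inches; 2XL 20.57 inches; 3XL 23.43 inches.

14/4 = 3.5 sts per in.
M: 61 / 3.5 = 17.429 → 17.43 in.
2XL: 72 / 3.5 = 20.571 → 20.57 in.
3XL: 82 / 3.5 = 23.429 → 23.43 in.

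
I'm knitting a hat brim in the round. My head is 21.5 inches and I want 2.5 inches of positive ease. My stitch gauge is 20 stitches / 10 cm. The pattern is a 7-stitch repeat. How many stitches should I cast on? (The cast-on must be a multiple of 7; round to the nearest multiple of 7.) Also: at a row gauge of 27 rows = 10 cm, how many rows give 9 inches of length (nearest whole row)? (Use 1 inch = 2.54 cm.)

Finished = 21.5 + 2.5 = 24 inches.
24 inches × 2.54 = 60.96 cm.
20/10 = 2 sts per cm; 60.96 × 2 = 121.92 sts.
Nearest multiple of 7 → 119.
9 inches = 22.86 cm; × 2.7 = 61.72 → 62 rows.

Cast on 119 stitches; work 62 rows.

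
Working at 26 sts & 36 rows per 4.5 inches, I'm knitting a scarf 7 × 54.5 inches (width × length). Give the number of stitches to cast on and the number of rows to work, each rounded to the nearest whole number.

Stitch gauge = 26/4.5 = 5.778 sts/in; 7 × 5.778 = 40.44 → 40 sts.
Row gauge = 36/4.5 = 8 rows/in; 54.5 × 8 = 436.00 → 436 rows.

Cast on 40 stitches and work 436 rows.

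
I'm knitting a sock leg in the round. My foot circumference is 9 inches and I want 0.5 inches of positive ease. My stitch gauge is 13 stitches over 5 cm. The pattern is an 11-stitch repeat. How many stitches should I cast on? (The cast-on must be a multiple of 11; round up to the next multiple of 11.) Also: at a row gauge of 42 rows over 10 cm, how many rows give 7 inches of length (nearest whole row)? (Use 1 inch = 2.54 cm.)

Finished = 9 + 0.5 = 9.5 inches.
9.5 inches × 2.54 = 24.13 cm.
13/5 = 2.6 sts per cm; 24.13 × 2.6 = 62.74 sts.
Next multiple of 11 → 66.
7 inches = 17.78 cm; × 4.2 = 74.68 → 75 rows.

Cast on 66 stitches; work 75 rows.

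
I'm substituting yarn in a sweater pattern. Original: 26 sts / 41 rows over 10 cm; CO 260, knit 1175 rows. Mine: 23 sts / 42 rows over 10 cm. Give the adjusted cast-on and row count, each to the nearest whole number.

Stitches: 260 × 23/26 = 230.00 → 230.
Rows: 1175 × 42/41 = 1203.66 → 1204.

Cast on 230 stitches; work 1204 rows.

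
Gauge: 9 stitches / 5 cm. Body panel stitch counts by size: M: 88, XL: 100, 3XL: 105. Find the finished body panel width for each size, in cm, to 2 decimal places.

M 48.89 cm; XL 55.56 cm; 3XL 58.33 cm.

9/5 = 1.8 sts per cm.
M: 88 / 1.8 = 48.889 → 48.89 cm.
XL: 100 / 1.8 = 55.556 → 55.56 cm.
3XL: 105 / 1.8 = 58.333 → 58.33 cm.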